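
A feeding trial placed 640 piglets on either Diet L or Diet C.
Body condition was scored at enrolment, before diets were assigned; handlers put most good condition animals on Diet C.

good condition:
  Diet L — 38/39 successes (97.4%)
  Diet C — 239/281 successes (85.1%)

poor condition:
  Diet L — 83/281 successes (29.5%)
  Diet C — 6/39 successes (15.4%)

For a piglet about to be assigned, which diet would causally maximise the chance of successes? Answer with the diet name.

The starting body condition-specific comparison favours Diet L throughout, but the pooled figures favour Diet C. The question is whether to condition on starting body condition.
Starting body condition satisfies the back-door criterion: it is not a descendant of the diet, and it blocks the spurious path from diet to outcome. Adjusting for it (i.e., using the within-starting body condition rates) gives the causal effect.
Within each level — good condition: 97.4% vs 85.1%; poor condition: 29.5% vs 15.4% — Diet L is higher every time.

Diet L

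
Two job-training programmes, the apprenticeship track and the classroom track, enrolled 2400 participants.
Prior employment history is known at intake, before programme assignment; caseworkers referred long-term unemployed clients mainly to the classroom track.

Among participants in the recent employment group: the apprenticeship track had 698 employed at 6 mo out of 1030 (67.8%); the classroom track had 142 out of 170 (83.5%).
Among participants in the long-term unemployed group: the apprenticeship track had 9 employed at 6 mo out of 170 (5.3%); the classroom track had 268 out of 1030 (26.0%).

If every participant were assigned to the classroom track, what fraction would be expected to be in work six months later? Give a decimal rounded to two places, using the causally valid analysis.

Nothing the programme does changes prior employment history; the imbalance is an allocation artefact. With prior employment history also predicting the outcome, the pooled figure is confounded, and the within-stratum comparison is the causal one.
Standardising the classroom track to the population prior employment history mix: 0.500·142/170 + 0.500·268/1030 = 0.548.

0.55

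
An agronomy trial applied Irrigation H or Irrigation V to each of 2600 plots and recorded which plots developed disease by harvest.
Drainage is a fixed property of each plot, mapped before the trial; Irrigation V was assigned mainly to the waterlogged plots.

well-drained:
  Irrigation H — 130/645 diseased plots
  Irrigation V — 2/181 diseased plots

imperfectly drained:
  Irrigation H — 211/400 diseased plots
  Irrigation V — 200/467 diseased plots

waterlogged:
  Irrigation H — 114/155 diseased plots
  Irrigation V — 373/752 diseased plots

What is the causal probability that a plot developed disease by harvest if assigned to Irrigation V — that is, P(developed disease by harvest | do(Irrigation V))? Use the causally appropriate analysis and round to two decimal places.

Within every field drainage level Irrigation V has the lower rate, yet pooled Irrigation H does — Simpson's reversal.
Field drainage differs across irrigations for reasons unrelated to any effect of the irrigation itself, and it separately predicts the outcome — a classic confounder. We must compare within field drainage levels.
Standardising Irrigation V to the population field drainage mix: 0.318·2/181 + 0.333·200/467 + 0.349·373/752 = 0.319.

0.32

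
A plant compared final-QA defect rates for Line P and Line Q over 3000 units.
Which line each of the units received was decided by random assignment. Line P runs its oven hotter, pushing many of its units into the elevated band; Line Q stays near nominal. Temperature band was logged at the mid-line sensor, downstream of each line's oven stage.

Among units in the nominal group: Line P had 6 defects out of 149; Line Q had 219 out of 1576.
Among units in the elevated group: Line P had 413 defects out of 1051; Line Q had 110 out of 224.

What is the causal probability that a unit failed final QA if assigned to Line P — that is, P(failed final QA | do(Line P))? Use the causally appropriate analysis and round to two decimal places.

0.35

Line P is lower inside every in-process temperature band stratum but Line Q is lower in aggregate. Whether to stratify depends on how in-process temperature band relates to the line.
Because the line influences in-process temperature band, in-process temperature band is a post-treatment mediator, not a confounder. Stratifying on it would bias the estimate; the causal effect is the crude pooled difference.
So P(outcome | do(Line P)) is just the pooled rate for Line P: 419/1200 = 0.349.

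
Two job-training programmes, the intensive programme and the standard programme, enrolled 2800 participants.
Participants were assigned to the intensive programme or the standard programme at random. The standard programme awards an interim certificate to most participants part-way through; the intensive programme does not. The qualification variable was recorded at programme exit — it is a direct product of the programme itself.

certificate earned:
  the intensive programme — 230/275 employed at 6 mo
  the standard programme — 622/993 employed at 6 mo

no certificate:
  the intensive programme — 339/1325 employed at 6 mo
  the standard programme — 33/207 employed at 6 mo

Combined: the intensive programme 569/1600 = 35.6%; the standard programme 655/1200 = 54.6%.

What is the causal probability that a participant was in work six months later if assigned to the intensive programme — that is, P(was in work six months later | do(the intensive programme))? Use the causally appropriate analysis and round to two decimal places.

0.36

Qualification attained during the programme here is a post-treatment variable shaped by the programme; conditioning on it would introduce bias rather than remove it. The overall comparison is the causal one.
So P(outcome | do(the intensive programme)) is just the pooled rate for the intensive programme: 569/1600 = 0.356.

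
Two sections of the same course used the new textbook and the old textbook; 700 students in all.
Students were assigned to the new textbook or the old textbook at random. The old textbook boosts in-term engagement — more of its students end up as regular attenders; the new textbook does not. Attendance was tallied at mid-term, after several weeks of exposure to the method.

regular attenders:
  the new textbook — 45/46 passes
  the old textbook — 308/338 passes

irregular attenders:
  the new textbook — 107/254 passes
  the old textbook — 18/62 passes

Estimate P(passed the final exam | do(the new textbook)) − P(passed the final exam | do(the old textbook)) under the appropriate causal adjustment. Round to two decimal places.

-0.31

the new textbook is higher inside every mid-term attendance stratum but the old textbook is higher in aggregate. Whether to stratify depends on how mid-term attendance relates to the teaching method.
Mid-term attendance is downstream of the teaching method. One should not condition on a consequence of treatment, so the overall rates are the right comparison.
The causal difference is the pooled difference: 0.507 − 0.815 = -0.308.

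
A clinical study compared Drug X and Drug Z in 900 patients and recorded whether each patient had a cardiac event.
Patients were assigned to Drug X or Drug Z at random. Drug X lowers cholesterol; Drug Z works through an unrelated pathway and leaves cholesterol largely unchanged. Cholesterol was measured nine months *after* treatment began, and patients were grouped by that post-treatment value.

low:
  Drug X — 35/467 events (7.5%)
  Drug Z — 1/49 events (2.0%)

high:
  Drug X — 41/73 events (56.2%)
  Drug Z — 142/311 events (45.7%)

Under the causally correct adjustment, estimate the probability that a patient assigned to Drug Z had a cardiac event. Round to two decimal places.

Cholesterol lies on the pathway drug → cholesterol → outcome, so adjusting for it blocks the indirect effect. For the total causal effect of drug, use the unadjusted pooled rates.
So P(outcome | do(Drug Z)) is just the pooled rate for Drug Z: 143/360 = 0.397.

0.40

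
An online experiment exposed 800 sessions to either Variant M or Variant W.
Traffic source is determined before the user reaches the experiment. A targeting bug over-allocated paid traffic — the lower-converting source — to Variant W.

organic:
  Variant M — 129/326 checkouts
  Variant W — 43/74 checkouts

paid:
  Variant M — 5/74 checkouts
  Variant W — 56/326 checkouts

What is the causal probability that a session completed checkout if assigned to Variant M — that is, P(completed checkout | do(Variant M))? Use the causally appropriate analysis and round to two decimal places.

Variant W is higher inside every traffic source stratum but Variant M is higher in aggregate. Whether to stratify depends on how traffic source relates to the variant.
Since traffic source is a pre-existing factor (not a product of the variant) and it affects the outcome on its own, it is a confounder. The stratified rates, not the pooled rate, identify the causal effect.
Standardising Variant M to the population traffic source mix: 0.500·129/326 + 0.500·5/74 = 0.232.

0.23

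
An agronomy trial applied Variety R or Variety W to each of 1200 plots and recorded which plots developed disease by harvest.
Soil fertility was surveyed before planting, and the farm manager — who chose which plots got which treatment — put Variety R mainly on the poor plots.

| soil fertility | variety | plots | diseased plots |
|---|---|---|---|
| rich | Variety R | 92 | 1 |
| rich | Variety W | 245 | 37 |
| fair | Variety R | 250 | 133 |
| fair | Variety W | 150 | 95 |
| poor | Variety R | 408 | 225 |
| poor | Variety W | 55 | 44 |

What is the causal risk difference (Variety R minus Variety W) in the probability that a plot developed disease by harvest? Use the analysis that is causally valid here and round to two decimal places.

Here soil fertility is a common cause — it drives both which variety a case falls under and the outcome. The crude comparison mixes populations; the stratum-specific rates are the causally relevant ones.
Adjusting over the population distribution of soil fertility: 0.281·(0.011−0.151) + 0.333·(0.532−0.633) + 0.386·(0.551−0.800) = -0.169.

-0.17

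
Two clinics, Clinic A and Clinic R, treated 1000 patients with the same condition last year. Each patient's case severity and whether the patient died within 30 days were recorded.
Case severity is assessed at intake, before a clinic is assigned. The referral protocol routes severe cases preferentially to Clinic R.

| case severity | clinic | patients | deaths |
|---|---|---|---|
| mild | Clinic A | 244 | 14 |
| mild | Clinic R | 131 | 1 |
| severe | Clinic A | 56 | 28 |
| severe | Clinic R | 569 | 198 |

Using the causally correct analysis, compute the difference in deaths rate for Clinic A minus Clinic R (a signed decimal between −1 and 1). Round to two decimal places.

+0.11

Case severity is set before the clinic has any effect — it is not caused by the clinic — and it independently drives the outcome. That makes it a confounder, so the causal comparison is within case severity levels.
Adjusting over the population distribution of case severity: 0.375·(0.057−0.008) + 0.625·(0.500−0.348) = +0.114.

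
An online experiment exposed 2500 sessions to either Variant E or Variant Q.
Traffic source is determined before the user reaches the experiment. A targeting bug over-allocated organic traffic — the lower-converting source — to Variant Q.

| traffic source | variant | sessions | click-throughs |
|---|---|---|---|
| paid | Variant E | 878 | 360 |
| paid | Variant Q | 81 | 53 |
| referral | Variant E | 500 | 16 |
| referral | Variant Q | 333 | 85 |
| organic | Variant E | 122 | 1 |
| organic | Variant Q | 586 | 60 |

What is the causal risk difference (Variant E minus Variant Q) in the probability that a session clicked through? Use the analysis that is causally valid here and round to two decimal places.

-0.19

Traffic source is set before the variant has any effect — it is not caused by the variant — and it independently drives the outcome. That makes it a confounder, so the causal comparison is within traffic source levels.
Adjusting over the population distribution of traffic source: 0.384·(0.410−0.654) + 0.333·(0.032−0.255) + 0.283·(0.008−0.102) = -0.195.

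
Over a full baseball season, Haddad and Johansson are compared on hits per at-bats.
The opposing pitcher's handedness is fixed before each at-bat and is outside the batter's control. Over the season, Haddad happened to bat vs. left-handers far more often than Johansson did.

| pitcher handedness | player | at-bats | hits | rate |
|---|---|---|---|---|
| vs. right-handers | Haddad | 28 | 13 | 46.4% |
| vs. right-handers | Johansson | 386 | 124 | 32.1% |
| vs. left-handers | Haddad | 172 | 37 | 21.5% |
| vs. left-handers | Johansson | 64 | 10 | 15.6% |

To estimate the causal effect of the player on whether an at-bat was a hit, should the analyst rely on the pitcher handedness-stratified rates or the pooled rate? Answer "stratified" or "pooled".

stratified

Pitcher handedness satisfies the back-door criterion: it is not a descendant of the player, and it blocks the spurious path from player to outcome. Adjusting for it (i.e., using the within-pitcher handedness rates) gives the causal effect.
Within each level — vs. right-handers: 46.4% vs 32.1%; vs. left-handers: 21.5% vs 15.6% — Haddad is higher every time.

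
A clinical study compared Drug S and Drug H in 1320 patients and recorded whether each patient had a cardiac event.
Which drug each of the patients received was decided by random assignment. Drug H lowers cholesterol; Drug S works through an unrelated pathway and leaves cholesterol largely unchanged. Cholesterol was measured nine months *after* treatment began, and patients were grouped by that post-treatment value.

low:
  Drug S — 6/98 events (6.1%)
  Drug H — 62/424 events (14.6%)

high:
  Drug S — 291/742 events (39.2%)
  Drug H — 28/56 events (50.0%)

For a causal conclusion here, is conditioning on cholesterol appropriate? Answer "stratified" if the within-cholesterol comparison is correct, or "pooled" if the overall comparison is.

Cholesterol is recorded after the drug and is itself shifted by it — it sits on the causal path from drug to outcome. Conditioning on a mediator would strip out part of the effect we want; the pooled comparison gives the total causal effect.
Pooled: Drug S 35.4% vs Drug H 18.8%; Drug H is lower overall.

pooled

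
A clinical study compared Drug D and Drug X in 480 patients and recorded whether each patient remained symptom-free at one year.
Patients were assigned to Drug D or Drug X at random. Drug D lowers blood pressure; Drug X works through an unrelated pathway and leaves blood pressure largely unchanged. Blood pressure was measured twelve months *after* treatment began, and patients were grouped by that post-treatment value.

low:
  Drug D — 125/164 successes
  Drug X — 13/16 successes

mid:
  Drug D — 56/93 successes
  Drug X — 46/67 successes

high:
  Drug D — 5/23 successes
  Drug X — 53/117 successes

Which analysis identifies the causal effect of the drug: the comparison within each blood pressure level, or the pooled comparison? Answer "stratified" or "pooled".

Within every blood pressure level Drug X has the higher rate, yet pooled Drug D does — Simpson's reversal.
The distribution of blood pressure is itself part of what the drug does — it is an intermediate outcome. Holding it fixed would remove that part of the effect; the total effect is the pooled difference.
Pooled: Drug D 66.4% vs Drug X 56.0%; Drug D is higher overall.

pooled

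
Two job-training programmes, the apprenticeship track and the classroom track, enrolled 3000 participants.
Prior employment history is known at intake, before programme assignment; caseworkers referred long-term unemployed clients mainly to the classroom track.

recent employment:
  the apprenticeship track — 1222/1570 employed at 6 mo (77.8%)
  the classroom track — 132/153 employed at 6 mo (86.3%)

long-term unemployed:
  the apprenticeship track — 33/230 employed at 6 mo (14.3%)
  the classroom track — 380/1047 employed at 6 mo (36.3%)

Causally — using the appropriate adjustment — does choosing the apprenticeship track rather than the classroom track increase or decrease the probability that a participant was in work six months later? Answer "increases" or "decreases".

decreases

Prior employment history is set before the programme has any effect — it is not caused by the programme — and it independently drives the outcome. That makes it a confounder, so the causal comparison is within prior employment history levels.
Within each level — recent employment: 77.8% vs 86.3%; long-term unemployed: 14.3% vs 36.3% — the classroom track is higher every time.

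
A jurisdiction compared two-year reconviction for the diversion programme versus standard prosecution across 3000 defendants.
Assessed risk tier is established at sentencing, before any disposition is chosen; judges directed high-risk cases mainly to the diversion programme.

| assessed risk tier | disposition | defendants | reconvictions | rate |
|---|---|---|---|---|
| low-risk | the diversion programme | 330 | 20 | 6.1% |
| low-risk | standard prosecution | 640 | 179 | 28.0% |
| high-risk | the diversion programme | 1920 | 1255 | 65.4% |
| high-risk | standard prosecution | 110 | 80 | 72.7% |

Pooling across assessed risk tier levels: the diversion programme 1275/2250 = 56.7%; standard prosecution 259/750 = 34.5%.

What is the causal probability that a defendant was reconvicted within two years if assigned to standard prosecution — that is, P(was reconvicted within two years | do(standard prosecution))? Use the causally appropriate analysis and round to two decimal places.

0.58

Within every assessed risk tier level the diversion programme has the lower rate, yet pooled standard prosecution does — Simpson's reversal.
Since assessed risk tier is a pre-existing factor (not a product of the disposition) and it affects the outcome on its own, it is a confounder. The stratified rates, not the pooled rate, identify the causal effect.
Standardising standard prosecution to the population assessed risk tier mix: 0.323·179/640 + 0.677·80/110 = 0.583.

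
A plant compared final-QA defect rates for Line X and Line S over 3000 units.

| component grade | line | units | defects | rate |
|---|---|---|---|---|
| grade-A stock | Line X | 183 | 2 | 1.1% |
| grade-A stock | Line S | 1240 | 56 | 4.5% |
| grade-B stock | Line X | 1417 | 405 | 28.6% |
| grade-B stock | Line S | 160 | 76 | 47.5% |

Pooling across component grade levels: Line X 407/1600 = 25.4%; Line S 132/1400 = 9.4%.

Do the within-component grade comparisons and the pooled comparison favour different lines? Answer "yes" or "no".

yes

Within each component grade level (grade-A stock 1.1% vs 4.5%; grade-B stock 28.6% vs 47.5%), Line X has the lower rate every time. Pooled: 25.4% vs 9.4% — Line S has the lower rate overall. The two comparisons disagree.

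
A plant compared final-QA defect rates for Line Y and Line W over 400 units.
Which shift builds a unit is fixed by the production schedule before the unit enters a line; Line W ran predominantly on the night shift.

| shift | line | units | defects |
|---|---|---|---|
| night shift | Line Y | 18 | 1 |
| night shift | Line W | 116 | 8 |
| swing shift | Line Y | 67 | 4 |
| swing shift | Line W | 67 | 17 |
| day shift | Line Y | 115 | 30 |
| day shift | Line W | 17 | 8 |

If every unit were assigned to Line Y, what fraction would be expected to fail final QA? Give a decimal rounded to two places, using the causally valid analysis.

Nothing the line does changes shift; the imbalance is an allocation artefact. With shift also predicting the outcome, the pooled figure is confounded, and the within-stratum comparison is the causal one.
Standardising Line Y to the population shift mix: 0.335·1/18 + 0.335·4/67 + 0.330·30/115 = 0.125.

0.12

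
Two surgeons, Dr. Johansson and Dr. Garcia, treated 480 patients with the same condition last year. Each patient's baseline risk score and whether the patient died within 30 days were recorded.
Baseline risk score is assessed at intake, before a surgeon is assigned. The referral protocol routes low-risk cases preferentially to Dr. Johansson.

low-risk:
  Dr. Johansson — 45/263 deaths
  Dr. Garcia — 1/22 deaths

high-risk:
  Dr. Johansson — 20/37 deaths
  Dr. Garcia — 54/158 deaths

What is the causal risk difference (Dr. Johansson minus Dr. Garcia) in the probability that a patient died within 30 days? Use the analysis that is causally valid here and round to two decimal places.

The stratified and pooled comparisons disagree (Dr. Garcia wins within each baseline risk score; Dr. Johansson wins overall), so the answer turns on the causal role of baseline risk score.
Baseline risk score differs across surgeons for reasons unrelated to any effect of the surgeon itself, and it separately predicts the outcome — a classic confounder. We must compare within baseline risk score levels.
Adjusting over the population distribution of baseline risk score: 0.594·(0.171−0.045) + 0.406·(0.541−0.342) = +0.155.

+0.16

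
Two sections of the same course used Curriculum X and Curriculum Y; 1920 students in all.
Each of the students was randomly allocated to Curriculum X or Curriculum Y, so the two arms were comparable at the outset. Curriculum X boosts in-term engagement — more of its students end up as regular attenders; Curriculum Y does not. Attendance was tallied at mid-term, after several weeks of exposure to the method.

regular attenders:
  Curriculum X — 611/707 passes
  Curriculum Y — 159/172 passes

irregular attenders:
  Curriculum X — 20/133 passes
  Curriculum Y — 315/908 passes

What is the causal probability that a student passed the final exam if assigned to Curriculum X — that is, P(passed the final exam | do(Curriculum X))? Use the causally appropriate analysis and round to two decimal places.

Within every mid-term attendance level Curriculum Y has the higher rate, yet pooled Curriculum X does — Simpson's reversal.
Mid-term attendance here is a post-treatment variable shaped by the teaching method; conditioning on it would introduce bias rather than remove it. The overall comparison is the causal one.
So P(outcome | do(Curriculum X)) is just the pooled rate for Curriculum X: 631/840 = 0.751.

0.75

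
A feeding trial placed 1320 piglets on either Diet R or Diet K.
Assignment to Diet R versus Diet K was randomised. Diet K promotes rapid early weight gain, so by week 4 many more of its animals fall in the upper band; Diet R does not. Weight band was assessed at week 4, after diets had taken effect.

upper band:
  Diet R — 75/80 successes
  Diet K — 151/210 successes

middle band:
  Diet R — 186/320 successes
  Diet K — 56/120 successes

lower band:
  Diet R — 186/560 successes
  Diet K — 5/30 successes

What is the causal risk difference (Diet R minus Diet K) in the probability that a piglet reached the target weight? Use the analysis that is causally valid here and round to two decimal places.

-0.12

Diet R is higher inside every week-4 weight band stratum but Diet K is higher in aggregate. Whether to stratify depends on how week-4 weight band relates to the diet.
Stratifying would compare diets among piglets the diets themselves sorted into week-4 weight band groups — a form of selection on an intermediate. The unconditioned pooled rates give the total causal effect.
The causal difference is the pooled difference: 0.466 − 0.589 = -0.123.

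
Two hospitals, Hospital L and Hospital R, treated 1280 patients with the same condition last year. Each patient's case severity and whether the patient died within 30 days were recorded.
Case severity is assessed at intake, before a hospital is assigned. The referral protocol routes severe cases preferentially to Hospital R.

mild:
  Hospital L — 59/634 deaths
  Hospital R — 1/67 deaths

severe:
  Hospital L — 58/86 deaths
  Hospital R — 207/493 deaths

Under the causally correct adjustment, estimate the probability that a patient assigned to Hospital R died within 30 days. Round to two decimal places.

The stratified and pooled comparisons disagree (Hospital R wins within each case severity; Hospital L wins overall), so the answer turns on the causal role of case severity.
Nothing the hospital does changes case severity; the imbalance is an allocation artefact. With case severity also predicting the outcome, the pooled figure is confounded, and the within-stratum comparison is the causal one.
Standardising Hospital R to the population case severity mix: 0.548·1/67 + 0.452·207/493 = 0.198.

0.20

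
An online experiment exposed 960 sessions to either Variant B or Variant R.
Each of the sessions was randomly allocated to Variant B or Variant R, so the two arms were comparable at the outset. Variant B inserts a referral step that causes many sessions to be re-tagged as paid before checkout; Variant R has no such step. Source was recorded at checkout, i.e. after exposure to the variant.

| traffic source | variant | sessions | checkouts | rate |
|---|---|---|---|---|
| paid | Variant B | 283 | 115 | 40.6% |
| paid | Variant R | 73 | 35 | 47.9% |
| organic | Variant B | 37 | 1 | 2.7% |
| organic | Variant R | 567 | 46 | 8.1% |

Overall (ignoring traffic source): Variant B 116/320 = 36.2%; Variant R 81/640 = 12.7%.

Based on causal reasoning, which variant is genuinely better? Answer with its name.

Variant B

Within every traffic source level Variant R has the higher rate, yet pooled Variant B does — Simpson's reversal.
Because the variant influences traffic source, traffic source is a post-treatment mediator, not a confounder. Stratifying on it would bias the estimate; the causal effect is the crude pooled difference.
Pooled: Variant B 36.2% vs Variant R 12.7%; Variant B is higher overall.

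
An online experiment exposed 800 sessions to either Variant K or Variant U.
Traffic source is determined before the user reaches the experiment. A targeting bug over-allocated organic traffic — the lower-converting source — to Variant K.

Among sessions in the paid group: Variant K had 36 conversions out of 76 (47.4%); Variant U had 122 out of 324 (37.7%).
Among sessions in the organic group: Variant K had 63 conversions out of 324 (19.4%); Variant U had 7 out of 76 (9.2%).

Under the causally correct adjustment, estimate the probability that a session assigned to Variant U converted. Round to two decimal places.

Variant K is higher inside every traffic source stratum but Variant U is higher in aggregate. Whether to stratify depends on how traffic source relates to the variant.
The imbalance in traffic source arose from how sessions were allocated, not from anything the variant did; and traffic source independently affects the outcome. The pooled gap is confounded — condition on traffic source.
Standardising Variant U to the population traffic source mix: 0.500·122/324 + 0.500·7/76 = 0.234.

0.23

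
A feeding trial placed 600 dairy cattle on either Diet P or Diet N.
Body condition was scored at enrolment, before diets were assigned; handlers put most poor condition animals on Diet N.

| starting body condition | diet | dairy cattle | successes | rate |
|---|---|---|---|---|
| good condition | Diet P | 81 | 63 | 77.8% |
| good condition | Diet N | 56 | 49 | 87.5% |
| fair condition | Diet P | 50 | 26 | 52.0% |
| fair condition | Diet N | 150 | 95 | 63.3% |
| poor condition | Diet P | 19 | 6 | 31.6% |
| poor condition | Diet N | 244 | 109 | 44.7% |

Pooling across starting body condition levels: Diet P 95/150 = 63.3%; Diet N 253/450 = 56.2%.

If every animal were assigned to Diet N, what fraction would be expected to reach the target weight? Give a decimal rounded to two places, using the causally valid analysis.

0.61

The stratified and pooled comparisons disagree (Diet N wins within each starting body condition; Diet P wins overall), so the answer turns on the causal role of starting body condition.
The imbalance in starting body condition arose from how dairy cattle were allocated, not from anything the diet did; and starting body condition independently affects the outcome. The pooled gap is confounded — condition on starting body condition.
Standardising Diet N to the population starting body condition mix: 0.228·49/56 + 0.333·95/150 + 0.438·109/244 = 0.607.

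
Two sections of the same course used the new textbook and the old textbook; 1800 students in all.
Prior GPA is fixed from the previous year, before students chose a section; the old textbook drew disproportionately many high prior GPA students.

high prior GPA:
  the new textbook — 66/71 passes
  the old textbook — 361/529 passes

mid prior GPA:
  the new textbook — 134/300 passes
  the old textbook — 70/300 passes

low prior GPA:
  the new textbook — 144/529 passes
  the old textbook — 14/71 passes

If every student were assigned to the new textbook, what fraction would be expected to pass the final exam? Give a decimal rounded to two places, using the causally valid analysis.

Nothing the teaching method does changes prior GPA band; the imbalance is an allocation artefact. With prior GPA band also predicting the outcome, the pooled figure is confounded, and the within-stratum comparison is the causal one.
Standardising the new textbook to the population prior GPA band mix: 0.333·66/71 + 0.333·134/300 + 0.333·144/529 = 0.549.

0.55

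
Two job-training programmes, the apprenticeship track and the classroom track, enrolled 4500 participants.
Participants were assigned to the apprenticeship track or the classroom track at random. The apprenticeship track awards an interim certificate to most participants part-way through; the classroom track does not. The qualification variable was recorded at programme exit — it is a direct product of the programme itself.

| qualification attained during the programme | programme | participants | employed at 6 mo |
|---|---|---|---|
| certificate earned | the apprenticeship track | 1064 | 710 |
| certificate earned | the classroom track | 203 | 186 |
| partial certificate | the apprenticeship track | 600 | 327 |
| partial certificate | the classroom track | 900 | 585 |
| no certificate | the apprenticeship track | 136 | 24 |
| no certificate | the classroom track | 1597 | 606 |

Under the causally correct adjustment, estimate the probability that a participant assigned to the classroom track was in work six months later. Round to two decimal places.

0.51

Qualification attained during the programme here is a post-treatment variable shaped by the programme; conditioning on it would introduce bias rather than remove it. The overall comparison is the causal one.
So P(outcome | do(the classroom track)) is just the pooled rate for the classroom track: 1377/2700 = 0.510.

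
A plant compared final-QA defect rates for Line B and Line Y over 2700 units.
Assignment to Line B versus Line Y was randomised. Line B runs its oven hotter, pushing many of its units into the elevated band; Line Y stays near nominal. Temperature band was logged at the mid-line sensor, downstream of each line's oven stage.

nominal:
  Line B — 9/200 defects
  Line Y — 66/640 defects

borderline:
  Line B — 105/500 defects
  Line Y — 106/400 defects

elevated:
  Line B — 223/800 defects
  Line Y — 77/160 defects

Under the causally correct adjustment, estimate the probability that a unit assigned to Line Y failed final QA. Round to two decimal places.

0.21

The in-process temperature band-specific comparison favours Line B throughout, but the pooled figures favour Line Y. The question is whether to condition on in-process temperature band.
Because the line influences in-process temperature band, in-process temperature band is a post-treatment mediator, not a confounder. Stratifying on it would bias the estimate; the causal effect is the crude pooled difference.
So P(outcome | do(Line Y)) is just the pooled rate for Line Y: 249/1200 = 0.207.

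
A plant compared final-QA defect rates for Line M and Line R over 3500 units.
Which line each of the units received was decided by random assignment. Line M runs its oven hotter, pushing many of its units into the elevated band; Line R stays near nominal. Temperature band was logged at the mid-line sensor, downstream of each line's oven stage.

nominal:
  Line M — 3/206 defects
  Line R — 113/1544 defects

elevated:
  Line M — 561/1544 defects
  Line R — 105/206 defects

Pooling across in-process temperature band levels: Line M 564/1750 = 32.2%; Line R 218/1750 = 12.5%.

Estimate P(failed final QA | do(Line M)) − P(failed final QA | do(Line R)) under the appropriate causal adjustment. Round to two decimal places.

+0.20

The stratified and pooled comparisons disagree (Line M wins within each in-process temperature band; Line R wins overall), so the answer turns on the causal role of in-process temperature band.
In-process temperature band is recorded after the line and is itself shifted by it — it sits on the causal path from line to outcome. Conditioning on a mediator would strip out part of the effect we want; the pooled comparison gives the total causal effect.
The causal difference is the pooled difference: 0.322 − 0.125 = +0.198.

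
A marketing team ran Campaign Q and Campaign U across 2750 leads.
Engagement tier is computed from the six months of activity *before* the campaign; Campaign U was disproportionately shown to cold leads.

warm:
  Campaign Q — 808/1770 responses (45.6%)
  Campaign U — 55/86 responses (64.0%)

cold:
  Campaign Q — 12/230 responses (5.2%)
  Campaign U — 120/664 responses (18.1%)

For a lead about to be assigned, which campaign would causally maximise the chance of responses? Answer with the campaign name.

Campaign U

Engagement tier satisfies the back-door criterion: it is not a descendant of the campaign, and it blocks the spurious path from campaign to outcome. Adjusting for it (i.e., using the within-engagement tier rates) gives the causal effect.
Within each level — warm: 45.6% vs 64.0%; cold: 5.2% vs 18.1% — Campaign U is higher every time.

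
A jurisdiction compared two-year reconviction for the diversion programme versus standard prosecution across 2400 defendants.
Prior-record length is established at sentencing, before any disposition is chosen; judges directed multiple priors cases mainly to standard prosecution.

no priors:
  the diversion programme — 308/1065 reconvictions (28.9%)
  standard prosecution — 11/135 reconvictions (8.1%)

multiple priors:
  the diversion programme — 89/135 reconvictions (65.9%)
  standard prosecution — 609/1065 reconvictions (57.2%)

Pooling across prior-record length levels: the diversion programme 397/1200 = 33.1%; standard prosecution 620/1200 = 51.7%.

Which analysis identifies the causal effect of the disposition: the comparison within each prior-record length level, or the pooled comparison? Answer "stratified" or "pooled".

Since prior-record length is a pre-existing factor (not a product of the disposition) and it affects the outcome on its own, it is a confounder. The stratified rates, not the pooled rate, identify the causal effect.
Within each level — no priors: 28.9% vs 8.1%; multiple priors: 65.9% vs 57.2% — standard prosecution is lower every time.

stratified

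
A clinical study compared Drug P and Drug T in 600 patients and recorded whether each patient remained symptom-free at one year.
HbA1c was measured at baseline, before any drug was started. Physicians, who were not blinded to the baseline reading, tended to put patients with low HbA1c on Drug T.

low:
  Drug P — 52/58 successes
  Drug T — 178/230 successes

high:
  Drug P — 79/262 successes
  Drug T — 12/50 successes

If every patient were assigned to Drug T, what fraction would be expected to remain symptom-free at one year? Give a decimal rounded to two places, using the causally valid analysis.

0.50

Within every HbA1c level Drug P has the higher rate, yet pooled Drug T does — Simpson's reversal.
The imbalance in HbA1c arose from how patients were allocated, not from anything the drug did; and HbA1c independently affects the outcome. The pooled gap is confounded — condition on HbA1c.
Standardising Drug T to the population HbA1c mix: 0.480·178/230 + 0.520·12/50 = 0.496.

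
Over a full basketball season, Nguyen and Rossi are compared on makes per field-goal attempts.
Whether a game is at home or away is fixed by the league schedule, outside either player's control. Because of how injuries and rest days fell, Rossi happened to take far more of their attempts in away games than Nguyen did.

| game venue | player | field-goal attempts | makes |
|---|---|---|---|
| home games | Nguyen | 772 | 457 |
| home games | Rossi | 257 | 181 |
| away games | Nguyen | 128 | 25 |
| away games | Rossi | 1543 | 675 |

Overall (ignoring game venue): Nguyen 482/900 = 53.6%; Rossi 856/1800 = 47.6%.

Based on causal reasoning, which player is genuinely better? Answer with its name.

Since game venue is a pre-existing factor (not a product of the player) and it affects the outcome on its own, it is a confounder. The stratified rates, not the pooled rate, identify the causal effect.
Within each level — home games: 59.2% vs 70.4%; away games: 19.5% vs 43.7% — Rossi is higher every time.

Rossi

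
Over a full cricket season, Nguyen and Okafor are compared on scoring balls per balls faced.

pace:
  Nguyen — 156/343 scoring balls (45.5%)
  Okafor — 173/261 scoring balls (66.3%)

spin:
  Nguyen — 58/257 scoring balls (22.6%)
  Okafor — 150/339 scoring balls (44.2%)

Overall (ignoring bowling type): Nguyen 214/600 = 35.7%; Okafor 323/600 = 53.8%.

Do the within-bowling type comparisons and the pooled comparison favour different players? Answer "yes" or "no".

no

Within each bowling type level (pace 45.5% vs 66.3%; spin 22.6% vs 44.2%), Okafor has the higher rate every time. Pooled: 35.7% vs 53.8% — Okafor has the higher rate overall. They agree.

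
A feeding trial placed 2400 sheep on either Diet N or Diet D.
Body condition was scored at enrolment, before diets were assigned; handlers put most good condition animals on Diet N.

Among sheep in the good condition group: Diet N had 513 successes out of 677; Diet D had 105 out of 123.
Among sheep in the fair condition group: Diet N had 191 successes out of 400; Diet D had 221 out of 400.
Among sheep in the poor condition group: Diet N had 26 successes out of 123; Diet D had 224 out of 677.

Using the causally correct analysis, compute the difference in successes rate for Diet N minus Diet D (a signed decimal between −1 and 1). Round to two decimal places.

-0.10

Within every starting body condition level Diet D has the higher rate, yet pooled Diet N does — Simpson's reversal.
Starting body condition differs across diets for reasons unrelated to any effect of the diet itself, and it separately predicts the outcome — a classic confounder. We must compare within starting body condition levels.
Adjusting over the population distribution of starting body condition: 0.333·(0.758−0.854) + 0.333·(0.477−0.552) + 0.333·(0.211−0.331) = -0.097.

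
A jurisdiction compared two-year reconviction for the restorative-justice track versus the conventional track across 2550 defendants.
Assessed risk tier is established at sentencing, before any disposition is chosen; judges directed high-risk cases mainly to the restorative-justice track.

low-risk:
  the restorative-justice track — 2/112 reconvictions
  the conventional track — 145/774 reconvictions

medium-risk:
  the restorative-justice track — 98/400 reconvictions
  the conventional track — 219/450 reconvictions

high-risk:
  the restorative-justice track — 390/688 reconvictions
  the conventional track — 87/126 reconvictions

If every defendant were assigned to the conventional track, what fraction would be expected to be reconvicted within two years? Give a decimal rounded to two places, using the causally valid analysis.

The stratified and pooled comparisons disagree (the restorative-justice track wins within each assessed risk tier; the conventional track wins overall), so the answer turns on the causal role of assessed risk tier.
The imbalance in assessed risk tier arose from how defendants were allocated, not from anything the disposition did; and assessed risk tier independently affects the outcome. The pooled gap is confounded — condition on assessed risk tier.
Standardising the conventional track to the population assessed risk tier mix: 0.347·145/774 + 0.333·219/450 + 0.319·87/126 = 0.448.

0.45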